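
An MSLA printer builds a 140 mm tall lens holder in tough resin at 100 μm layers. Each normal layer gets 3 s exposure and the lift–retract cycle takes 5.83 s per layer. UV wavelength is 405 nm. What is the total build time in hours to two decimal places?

Number of layers: 140 / 0.1 → 1400 (rounded up).
Each layer takes = 3 + 5.83, so 8.83 s.
Total = 1400 × 8.83 = 12362 s = 3.43 hours.

3.43 hours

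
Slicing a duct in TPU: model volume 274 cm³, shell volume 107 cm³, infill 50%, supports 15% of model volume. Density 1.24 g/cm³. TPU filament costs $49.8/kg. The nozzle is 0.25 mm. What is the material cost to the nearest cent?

Volume inside the shell = 274 − 107, so 167 cm³.
Infill volume = 0.50 × 167 = 83.5 cm³.
Support = 0.15 × 274, so 41.1 cm³.
Deposited volume: 107 + 83.5 + 41.1 → 231.6 cm³.
Mass = 231.6 × 1.24 = 287.184 g.
Cost = 287.184 g / 1000 × $49.8/kg = $14.30.

$14.30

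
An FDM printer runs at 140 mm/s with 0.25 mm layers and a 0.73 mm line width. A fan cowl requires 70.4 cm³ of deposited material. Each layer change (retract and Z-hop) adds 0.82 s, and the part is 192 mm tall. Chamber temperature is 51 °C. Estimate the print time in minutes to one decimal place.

Line area = 0.25 × 0.73 = 0.1825 mm².
Toolpath length = 70.4 cm³ / 0.1825 mm² = 70400 / 0.1825 = 385753.4 mm.
Time extruding = 385753.4 / 140 = 2755.4 s.
Number of layers: 192 / 0.25 → 768 (rounded up).
Non-print overhead: 768 × 0.82 → 629.76 s.
Total = 2755.4 + 629.76 = 3385.16 s = 56.4 minutes.

56.4 minutes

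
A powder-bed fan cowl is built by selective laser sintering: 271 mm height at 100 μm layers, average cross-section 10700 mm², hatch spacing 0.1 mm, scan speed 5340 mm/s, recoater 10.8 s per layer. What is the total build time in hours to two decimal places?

23.21 hours

Number of layers: 271 / 0.1 → 2710 (rounded up).
Hatch length per layer = 10700 / 0.1 = 107000 mm.
Scan time per layer = 107000 / 5340, so 20.0375 s.
Time per layer = 20.0375 + 10.8, so 30.8375 s.
2710 layers × 30.8375 s/layer = 83569.625 s, i.e. 23.21 hours.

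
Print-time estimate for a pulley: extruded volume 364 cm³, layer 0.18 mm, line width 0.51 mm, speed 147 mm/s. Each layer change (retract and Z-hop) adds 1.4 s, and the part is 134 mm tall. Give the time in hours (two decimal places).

Line area = 0.18 × 0.51 = 0.0918 mm².
Toolpath length = 364 cm³ / 0.0918 mm² = 364000 / 0.0918 = 3965141.6 mm.
Extrusion time = 3965141.6 / 147, so 26973.8 s.
Number of layers: 134 / 0.18 → 745 (rounded up).
Z-hop total = 745 × 1.4, so 1043 s.
Altogether 26973.8 + 1043 = 28016.8 s, i.e. 7.78 hours.

7.78 hours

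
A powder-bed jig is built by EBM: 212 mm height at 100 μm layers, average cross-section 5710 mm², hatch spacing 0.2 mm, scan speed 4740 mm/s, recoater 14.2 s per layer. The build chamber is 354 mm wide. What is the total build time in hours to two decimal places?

11.91 hours

Number of layers: 212 / 0.1 → 2120 (rounded up).
Per-layer scan distance: 5710 / 0.2 → 28550 mm.
Scan time per layer = 28550 / 4740 = 6.0232 s.
Time per layer = 6.0232 + 14.2, so 20.2232 s.
2120 layers × 20.2232 s/layer = 42873.184 s, i.e. 11.91 hours.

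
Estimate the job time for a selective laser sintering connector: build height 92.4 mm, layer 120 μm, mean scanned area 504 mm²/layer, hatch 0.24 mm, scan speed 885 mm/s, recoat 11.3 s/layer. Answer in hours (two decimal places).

2.92 hours

Layer count = ceil(92.4 / 0.12) = 770.
Scan path per layer = 504 / 0.24, so 2100 mm.
Per-layer scan time = 2100 / 885, so 2.3729 s.
Per-layer time: 2.3729 + 11.3 → 13.6729 s.
Build time = 770 × 13.6729 = 10528.133 s = 2.92 hours.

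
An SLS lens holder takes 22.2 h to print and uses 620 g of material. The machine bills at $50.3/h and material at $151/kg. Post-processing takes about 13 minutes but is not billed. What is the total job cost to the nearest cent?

Machine cost: 50.3 × 22.2 → $1116.66.
Feedstock cost = 151 × 620/1000 = $93.62.
Job cost: 1116.66 + 93.62 = $1210.28.

$1210.28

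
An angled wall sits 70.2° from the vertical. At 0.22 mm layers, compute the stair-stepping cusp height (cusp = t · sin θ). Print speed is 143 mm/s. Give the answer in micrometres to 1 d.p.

207.0 μm

sin(70.2°) = 0.9409, so cusp = 0.22 × 0.9409 = 0.206998 mm → 207.0 μm.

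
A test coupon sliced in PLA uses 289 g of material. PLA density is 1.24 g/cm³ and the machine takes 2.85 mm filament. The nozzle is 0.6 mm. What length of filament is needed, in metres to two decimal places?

36.53 m

Volume = 289 g / 1.24 g·cm⁻³ = 233.0645 cm³ = 233064.5 mm³.
Cross-section of 2.85 mm filament: π·(2.85/2)² = 6.3794 mm².
L = V/A = 233064.5/6.3794 = 36533.92 mm → 36.53 m.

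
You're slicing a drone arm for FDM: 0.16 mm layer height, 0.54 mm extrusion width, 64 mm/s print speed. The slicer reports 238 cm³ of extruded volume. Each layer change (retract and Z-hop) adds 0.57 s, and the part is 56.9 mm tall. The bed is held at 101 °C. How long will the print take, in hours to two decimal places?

12.01 hours

Line area = 0.16 × 0.54, so 0.0864 mm².
Total extruded path = 238000/0.0864 = 2754629.6 mm.
Print-move time: 2754629.6 / 64 → 43041.1 s.
Layer count = ceil(56.9 / 0.16) = 356.
Z-hop total = 356 × 0.57, so 202.92 s.
Altogether 43041.1 + 202.92 = 43244.02 s, i.e. 12.01 hours.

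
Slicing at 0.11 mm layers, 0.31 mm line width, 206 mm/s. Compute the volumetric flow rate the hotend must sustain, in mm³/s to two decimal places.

A = 0.11 × 0.31 = 0.0341 mm².
Volumetric flow = 206 × 0.0341 = 7.02 mm³/s.

7.02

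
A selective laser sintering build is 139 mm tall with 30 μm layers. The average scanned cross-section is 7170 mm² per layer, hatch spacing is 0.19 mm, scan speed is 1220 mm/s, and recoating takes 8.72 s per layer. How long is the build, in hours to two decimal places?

Number of layers: 139 / 0.03 → 4634 (rounded up).
Hatch length per layer = 7170 / 0.19 = 37736.8 mm.
Laser time per layer = 37736.8 / 1220, so 30.9318 s.
Layer cycle = 30.9318 + 8.72, so 39.6518 s.
4634 layers × 39.6518 s/layer = 183746.4412 s, i.e. 51.04 hours.

51.04 hours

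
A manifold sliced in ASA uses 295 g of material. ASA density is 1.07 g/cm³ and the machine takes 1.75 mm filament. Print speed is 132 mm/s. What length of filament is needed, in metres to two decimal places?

114.62 m

Extruded volume: 295/1.07 = 275.7009 cm³ (275700.9 mm³).
Cross-section of 1.75 mm filament: π·(1.75/2)² = 2.4053 mm².
Length = 275700.9 / 2.4053 = 114622.25 mm = 114.62 m.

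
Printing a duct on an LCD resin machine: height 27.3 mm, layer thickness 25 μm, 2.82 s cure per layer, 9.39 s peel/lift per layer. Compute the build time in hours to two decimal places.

Number of layers: 27.3 / 0.025 → 1092 (rounded up).
Each layer takes = 2.82 + 9.39, so 12.21 s.
Build time: 1092 × 12.21 s = 13333.32 s, i.e. 3.70 hours.

3.70 hours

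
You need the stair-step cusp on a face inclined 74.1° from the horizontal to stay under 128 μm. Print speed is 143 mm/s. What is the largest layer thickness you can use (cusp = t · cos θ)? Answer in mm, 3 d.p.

0.467 mm

t = h_c / cos θ = 0.128 / 0.2740 = 0.467 mm.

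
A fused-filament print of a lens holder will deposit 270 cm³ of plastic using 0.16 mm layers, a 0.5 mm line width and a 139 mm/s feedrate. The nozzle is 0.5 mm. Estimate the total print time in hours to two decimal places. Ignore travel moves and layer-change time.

Extrusion cross-section: 0.16 × 0.5 → 0.08 mm².
Path length: 270000 mm³ / 0.08 mm² → 3375000 mm.
Print-move time: 3375000 / 139 → 24280.6 s.
In the requested units: 24280.6 s = 6.74 hours.

6.74 hours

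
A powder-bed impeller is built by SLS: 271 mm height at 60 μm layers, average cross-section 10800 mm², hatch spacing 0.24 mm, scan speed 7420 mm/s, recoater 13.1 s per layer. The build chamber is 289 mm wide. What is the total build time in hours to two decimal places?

Layers = ⌈271/0.06⌉ = 4517.
Scan path per layer: 10800 / 0.24 → 45000 mm.
Per-layer scan time = 45000 / 7420 = 6.0647 s.
Time per layer = 6.0647 + 13.1 = 19.1647 s.
Total: 4517 × 19.1647 s = 86566.9499 s → 24.05 hours.

24.05 hours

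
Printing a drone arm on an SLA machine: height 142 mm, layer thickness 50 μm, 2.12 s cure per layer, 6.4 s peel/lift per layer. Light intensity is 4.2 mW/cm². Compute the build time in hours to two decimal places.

Number of layers: 142 / 0.05 → 2840 (rounded up).
Each layer takes: 2.12 + 6.4 → 8.52 s.
Total = 2840 × 8.52 = 24196.8 s = 6.72 hours.

6.72 hours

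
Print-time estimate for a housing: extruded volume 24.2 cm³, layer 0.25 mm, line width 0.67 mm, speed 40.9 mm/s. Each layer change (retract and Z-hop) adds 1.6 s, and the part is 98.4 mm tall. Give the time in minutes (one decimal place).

Line area = 0.25 × 0.67 = 0.1675 mm².
Toolpath length = 24.2 cm³ / 0.1675 mm² = 24200 / 0.1675 = 144477.6 mm.
Time extruding = 144477.6 / 40.9 = 3532.5 s.
Layers = ⌈98.4/0.25⌉ = 394.
Z-hop total = 394 × 1.6 = 630.4 s.
Total = 3532.5 + 630.4 = 4162.9 s = 69.4 minutes.

69.4 minutes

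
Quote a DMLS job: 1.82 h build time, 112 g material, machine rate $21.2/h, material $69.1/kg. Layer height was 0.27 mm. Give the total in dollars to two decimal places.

$46.32

Time charge: 21.2 × 1.82 → $38.584.
Material charge: 69.1 × 112/1000 → $7.7392.
Job cost: 38.584 + 7.7392 = 46.3232 ≈ $46.32.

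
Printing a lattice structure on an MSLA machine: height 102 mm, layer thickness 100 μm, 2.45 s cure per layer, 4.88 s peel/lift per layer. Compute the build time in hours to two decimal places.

Layer count = ceil(102 / 0.1) = 1020.
Per-layer time = 2.45 + 4.88 = 7.33 s.
Build time: 1020 × 7.33 s = 7476.6 s, i.e. 2.08 hours.

2.08 hours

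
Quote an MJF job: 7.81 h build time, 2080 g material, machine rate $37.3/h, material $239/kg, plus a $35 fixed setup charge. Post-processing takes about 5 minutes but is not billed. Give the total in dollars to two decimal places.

$823.43

Time charge = 37.3 × 7.81, so $291.313.
Feedstock cost: 239 × 2080/1000 → $497.12.
Adding setup: 291.313 + 497.12 + 35 → 823.433 ≈ $823.43.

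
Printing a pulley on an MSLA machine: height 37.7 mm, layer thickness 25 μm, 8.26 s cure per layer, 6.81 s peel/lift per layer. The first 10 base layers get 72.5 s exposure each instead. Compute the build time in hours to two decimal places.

6.49 hours

Number of layers: 37.7 / 0.025 → 1508 (rounded up).
Burn-in layers = 10 × (72.5 + 6.81), so 793.1 s.
Regular layers = 1498 × (8.26 + 6.81), so 22574.86 s.
Total = 793.1 + 22574.86 = 23367.96 s = 6.49 hours.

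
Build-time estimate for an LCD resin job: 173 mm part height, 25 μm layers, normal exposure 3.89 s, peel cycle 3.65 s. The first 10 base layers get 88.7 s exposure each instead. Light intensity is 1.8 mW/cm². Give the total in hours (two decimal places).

14.73 hours

Layers = ⌈173/0.025⌉ = 6920.
Bottom layers = 10 × (88.7 + 3.65), so 923.5 s.
Remaining layers = 6910 × (3.89 + 3.65) = 52101.4 s.
Total = 923.5 + 52101.4 = 53024.9 s = 14.73 hours.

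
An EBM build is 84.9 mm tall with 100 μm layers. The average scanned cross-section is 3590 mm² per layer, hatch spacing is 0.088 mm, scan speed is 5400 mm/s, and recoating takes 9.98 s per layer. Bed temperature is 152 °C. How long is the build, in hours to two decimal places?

Layer count = ceil(84.9 / 0.1) = 849.
Hatch length per layer = 3590 / 0.088, so 40795.5 mm.
Scan time per layer = 40795.5 / 5400 = 7.5547 s.
Per-layer time = 7.5547 + 9.98, so 17.5347 s.
Total: 849 × 17.5347 s = 14886.9603 s → 4.14 hours.

4.14 hours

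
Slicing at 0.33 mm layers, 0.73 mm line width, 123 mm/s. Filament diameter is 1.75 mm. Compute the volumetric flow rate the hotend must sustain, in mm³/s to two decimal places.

29.63

Bead cross-section = 0.33 × 0.73 = 0.2409 mm².
Q = v·A = 123 × 0.2409 = 29.63 mm³/s.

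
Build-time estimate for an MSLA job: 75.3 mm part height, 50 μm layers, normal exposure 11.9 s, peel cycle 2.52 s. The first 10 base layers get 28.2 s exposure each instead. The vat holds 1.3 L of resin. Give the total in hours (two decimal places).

6.08 hours

Number of layers: 75.3 / 0.05 → 1506 (rounded up).
Bottom layers = 10 × (28.2 + 2.52) = 307.2 s.
Regular layers: 1496 × (11.9 + 2.52) → 21572.32 s.
Total = 307.2 + 21572.32 = 21879.52 s = 6.08 hours.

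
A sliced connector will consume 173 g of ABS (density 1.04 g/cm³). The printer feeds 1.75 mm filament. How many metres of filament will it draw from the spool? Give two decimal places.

Volume = 173 g / 1.04 g·cm⁻³ = 166.3462 cm³ = 166346.2 mm³.
Filament cross-section = π × (1.75/2)² = 2.4053 mm².
L = V/A = 166346.2/2.4053 = 69158.19 mm → 69.16 m.

69.16 m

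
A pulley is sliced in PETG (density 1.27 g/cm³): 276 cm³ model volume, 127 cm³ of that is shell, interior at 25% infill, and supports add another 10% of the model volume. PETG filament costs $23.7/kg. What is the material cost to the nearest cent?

$5.77

Infill region = 276 − 127, so 149 cm³.
Infill volume: 0.25 × 149 → 37.25 cm³.
Support: 0.10 × 276 → 27.6 cm³.
Total extruded = 127 + 37.25 + 27.6, so 191.85 cm³.
Mass = 191.85 × 1.27 = 243.6495 g.
At $23.7/kg: 243.6495/1000 × 23.7 = $5.77.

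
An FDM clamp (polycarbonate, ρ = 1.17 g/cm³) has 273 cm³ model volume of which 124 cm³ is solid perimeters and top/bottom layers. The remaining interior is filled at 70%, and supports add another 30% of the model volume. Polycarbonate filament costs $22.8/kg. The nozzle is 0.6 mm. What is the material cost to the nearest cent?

Infill region: 273 − 124 → 149 cm³.
Infill deposited = 0.70 × 149, so 104.3 cm³.
Support = 0.30 × 273 = 81.9 cm³.
Total extruded: 124 + 104.3 + 81.9 → 310.2 cm³.
Mass = 310.2 × 1.17, so 362.934 g.
At $22.8/kg: 362.934/1000 × 22.8 = $8.27.

$8.27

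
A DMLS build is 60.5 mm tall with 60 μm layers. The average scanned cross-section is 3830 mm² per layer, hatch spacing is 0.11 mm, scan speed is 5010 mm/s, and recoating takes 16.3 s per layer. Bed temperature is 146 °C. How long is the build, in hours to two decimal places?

Number of layers: 60.5 / 0.06 → 1009 (rounded up).
Per-layer scan distance = 3830 / 0.11 = 34818.2 mm.
Scan time per layer = 34818.2 / 5010 = 6.9497 s.
Time per layer: 6.9497 + 16.3 → 23.2497 s.
Total: 1009 × 23.2497 s = 23458.9473 s → 6.52 hours.

6.52 hours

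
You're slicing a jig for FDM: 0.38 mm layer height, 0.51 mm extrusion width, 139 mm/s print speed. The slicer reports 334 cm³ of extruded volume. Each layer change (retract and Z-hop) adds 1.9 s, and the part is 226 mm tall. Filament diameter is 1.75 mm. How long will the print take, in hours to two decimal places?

3.76 hours

Bead cross-section = 0.38 × 0.51 = 0.1938 mm².
Toolpath length = 334 cm³ / 0.1938 mm² = 334000 / 0.1938 = 1723426.2 mm.
Extrusion time = 1723426.2 / 139, so 12398.7 s.
Layers = ⌈226/0.38⌉ = 595.
Layer-change overhead = 595 × 1.9 = 1130.5 s.
Total = 12398.7 + 1130.5 = 13529.2 s = 3.76 hours.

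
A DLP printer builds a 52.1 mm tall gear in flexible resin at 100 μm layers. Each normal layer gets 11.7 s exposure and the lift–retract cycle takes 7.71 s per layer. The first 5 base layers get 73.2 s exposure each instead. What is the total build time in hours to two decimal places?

2.89 hours

Layer count = ceil(52.1 / 0.1) = 521.
Burn-in layers = 5 × (73.2 + 7.71) = 404.55 s.
Normal layers: 516 × (11.7 + 7.71) → 10015.56 s.
Total = 404.55 + 10015.56 = 10420.11 s = 2.89 hours.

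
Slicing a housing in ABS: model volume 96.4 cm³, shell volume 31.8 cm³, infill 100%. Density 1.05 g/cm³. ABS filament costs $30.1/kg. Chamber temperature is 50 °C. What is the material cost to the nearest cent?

$3.05

Interior volume = 96.4 − 31.8, so 64.6 cm³.
Infill volume = 1.00 × 64.6, so 64.6 cm³.
Total printed volume: 31.8 + 64.6 → 96.4 cm³.
Mass = 96.4 × 1.05 = 101.22 g.
At $30.1/kg: 101.22/1000 × 30.1 = $3.05.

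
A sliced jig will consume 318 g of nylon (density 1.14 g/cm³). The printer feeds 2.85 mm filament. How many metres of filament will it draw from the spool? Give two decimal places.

43.73 m

Extruded volume: 318/1.14 = 278.9474 cm³ (278947.4 mm³).
Cross-section of 2.85 mm filament: π·(2.85/2)² = 6.3794 mm².
Length = 278947.4 / 6.3794 = 43726.28 mm = 43.73 m.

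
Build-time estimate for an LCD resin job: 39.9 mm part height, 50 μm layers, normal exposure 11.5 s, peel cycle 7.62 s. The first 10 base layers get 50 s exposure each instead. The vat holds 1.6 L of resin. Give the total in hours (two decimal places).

Layer count = ceil(39.9 / 0.05) = 798.
Burn-in layers: 10 × (50 + 7.62) → 576.2 s.
Remaining layers: 788 × (11.5 + 7.62) → 15066.56 s.
Total = 576.2 + 15066.56 = 15642.76 s = 4.35 hours.

4.35 hours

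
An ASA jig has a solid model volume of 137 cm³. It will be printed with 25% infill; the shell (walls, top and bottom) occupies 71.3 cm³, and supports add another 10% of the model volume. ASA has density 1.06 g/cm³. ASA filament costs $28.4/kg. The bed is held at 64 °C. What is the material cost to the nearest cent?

$3.05

Infill region: 137 − 71.3 → 65.7 cm³.
Deposited infill = 0.25 × 65.7 = 16.425 cm³.
Support: 0.10 × 137 → 13.7 cm³.
Total extruded = 71.3 + 16.425 + 13.7, so 101.425 cm³.
Mass = 101.425 × 1.06 = 107.5105 g.
Cost = 107.5105 g / 1000 × $28.4/kg = $3.05.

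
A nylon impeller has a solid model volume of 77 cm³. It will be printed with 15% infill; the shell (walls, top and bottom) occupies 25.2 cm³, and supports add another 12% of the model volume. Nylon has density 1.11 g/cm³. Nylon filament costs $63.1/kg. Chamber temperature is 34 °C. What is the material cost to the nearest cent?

Interior volume: 77 − 25.2 → 51.8 cm³.
Deposited infill = 0.15 × 51.8, so 7.77 cm³.
Support: 0.12 × 77 → 9.24 cm³.
Total printed volume = 25.2 + 7.77 + 9.24, so 42.21 cm³.
Mass = 42.21 × 1.11, so 46.8531 g.
Cost = 46.8531 g / 1000 × $63.1/kg = $2.96.

$2.96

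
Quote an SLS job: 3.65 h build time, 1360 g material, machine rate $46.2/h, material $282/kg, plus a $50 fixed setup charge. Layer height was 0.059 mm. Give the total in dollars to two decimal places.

$602.15

Machine-time cost = 46.2 × 3.65 = $168.63.
Feedstock cost: 282 × 1360/1000 → $383.52.
Adding setup: 168.63 + 383.52 + 50 → $602.15.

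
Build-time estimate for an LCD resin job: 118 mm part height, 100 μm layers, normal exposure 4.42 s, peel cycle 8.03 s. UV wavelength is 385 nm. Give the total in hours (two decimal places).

4.08 hours

Layer count = ceil(118 / 0.1) = 1180.
Cycle time = 4.42 + 8.03 = 12.45 s.
Build time: 1180 × 12.45 s = 14691 s, i.e. 4.08 hours.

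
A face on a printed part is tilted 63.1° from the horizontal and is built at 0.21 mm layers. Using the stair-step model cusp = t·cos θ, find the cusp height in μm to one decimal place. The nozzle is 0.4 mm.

cos(63.1°) = 0.4524, so cusp = 0.21 × 0.4524 = 0.095004 mm → 95.0 μm.

95.0 μm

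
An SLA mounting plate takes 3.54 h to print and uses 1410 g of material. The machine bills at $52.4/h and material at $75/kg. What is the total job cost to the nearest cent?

Machine-time cost = 52.4 × 3.54, so $185.496.
Material charge = 75 × 1410/1000, so $105.75.
Total = 185.496 + 105.75 = 291.246 ≈ $291.25.

$291.25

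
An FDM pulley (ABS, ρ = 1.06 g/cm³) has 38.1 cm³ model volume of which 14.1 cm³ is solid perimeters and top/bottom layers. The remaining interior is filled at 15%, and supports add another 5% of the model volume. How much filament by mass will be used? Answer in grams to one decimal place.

20.8 g

Volume inside the shell: 38.1 − 14.1 → 24 cm³.
Deposited infill = 0.15 × 24, so 3.6 cm³.
Support = 0.05 × 38.1 = 1.905 cm³.
Total printed volume = 14.1 + 3.6 + 1.905 = 19.605 cm³.
Mass: 19.605 × 1.06 → 20.7813 g.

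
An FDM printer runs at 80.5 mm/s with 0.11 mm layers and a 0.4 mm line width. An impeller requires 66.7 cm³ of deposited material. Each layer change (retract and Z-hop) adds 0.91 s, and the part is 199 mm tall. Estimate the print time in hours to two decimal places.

Extrusion cross-section = 0.11 × 0.4, so 0.044 mm².
Total extruded path = 66700/0.044 = 1515909.1 mm.
Time extruding: 1515909.1 / 80.5 → 18831.2 s.
Layers = ⌈199/0.11⌉ = 1810.
Layer-change overhead = 1810 × 0.91 = 1647.1 s.
Total = 18831.2 + 1647.1 = 20478.3 s = 5.69 hours.

5.69 hours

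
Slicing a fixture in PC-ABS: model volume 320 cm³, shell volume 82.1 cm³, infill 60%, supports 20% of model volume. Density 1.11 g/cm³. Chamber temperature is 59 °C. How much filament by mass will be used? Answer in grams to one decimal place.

Interior volume: 320 − 82.1 → 237.9 cm³.
Deposited infill: 0.60 × 237.9 → 142.74 cm³.
Support = 0.20 × 320, so 64 cm³.
Total printed volume: 82.1 + 142.74 + 64 → 288.84 cm³.
Mass = 288.84 × 1.11 = 320.6124 g.

320.6 g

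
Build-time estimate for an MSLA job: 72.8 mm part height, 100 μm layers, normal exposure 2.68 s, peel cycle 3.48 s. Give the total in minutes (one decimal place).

74.7 minutes

Number of layers: 72.8 / 0.1 → 728 (rounded up).
Per-layer time: 2.68 + 3.48 → 6.16 s.
Total = 728 × 6.16 = 4484.48 s = 74.7 minutes.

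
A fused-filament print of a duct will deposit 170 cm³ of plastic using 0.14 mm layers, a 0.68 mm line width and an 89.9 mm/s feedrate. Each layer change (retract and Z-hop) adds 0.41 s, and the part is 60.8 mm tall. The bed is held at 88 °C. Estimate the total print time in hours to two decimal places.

5.57 hours

Line area: 0.14 × 0.68 → 0.0952 mm².
Path length: 170000 mm³ / 0.0952 mm² → 1785714.3 mm.
Extrusion time = 1785714.3 / 89.9 = 19863.3 s.
Layers = ⌈60.8/0.14⌉ = 435.
Layer-change overhead = 435 × 0.41, so 178.35 s.
Total = 19863.3 + 178.35 = 20041.65 s = 5.57 hours.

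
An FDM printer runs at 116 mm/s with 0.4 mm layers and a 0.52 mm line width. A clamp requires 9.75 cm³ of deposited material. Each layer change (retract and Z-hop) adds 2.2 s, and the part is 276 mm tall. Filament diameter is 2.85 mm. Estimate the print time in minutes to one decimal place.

Extrusion cross-section = 0.4 × 0.52, so 0.208 mm².
Toolpath length = 9.75 cm³ / 0.208 mm² = 9750 / 0.208 = 46875 mm.
Extrusion time = 46875 / 116 = 404.1 s.
Layer count = ceil(276 / 0.4) = 690.
Layer-change overhead = 690 × 2.2, so 1518 s.
Altogether 404.1 + 1518 = 1922.1 s, i.e. 32.0 minutes.

32.0 minutes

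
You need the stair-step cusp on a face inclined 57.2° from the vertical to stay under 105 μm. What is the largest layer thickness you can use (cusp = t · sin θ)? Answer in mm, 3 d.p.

0.125 mm

Layer height = cusp / sin(57.2°) = 0.105 / 0.8406 = 0.125 mm.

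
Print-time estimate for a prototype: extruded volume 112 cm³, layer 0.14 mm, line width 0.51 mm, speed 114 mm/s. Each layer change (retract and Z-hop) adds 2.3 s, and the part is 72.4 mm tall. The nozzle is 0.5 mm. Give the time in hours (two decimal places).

Extrusion cross-section = 0.14 × 0.51 = 0.0714 mm².
Total extruded path = 112000/0.0714 = 1568627.5 mm.
Extrusion time: 1568627.5 / 114 → 13759.9 s.
Number of layers: 72.4 / 0.14 → 518 (rounded up).
Non-print overhead = 518 × 2.3, so 1191.4 s.
Total = 13759.9 + 1191.4 = 14951.3 s = 4.15 hours.

4.15 hours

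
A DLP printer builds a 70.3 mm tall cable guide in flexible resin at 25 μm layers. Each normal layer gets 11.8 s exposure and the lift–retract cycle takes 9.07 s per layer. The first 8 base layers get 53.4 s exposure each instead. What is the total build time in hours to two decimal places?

16.39 hours

Layers = ⌈70.3/0.025⌉ = 2812.
Burn-in layers = 8 × (53.4 + 9.07), so 499.76 s.
Regular layers = 2804 × (11.8 + 9.07) = 58519.48 s.
Total = 499.76 + 58519.48 = 59019.24 s = 16.39 hours.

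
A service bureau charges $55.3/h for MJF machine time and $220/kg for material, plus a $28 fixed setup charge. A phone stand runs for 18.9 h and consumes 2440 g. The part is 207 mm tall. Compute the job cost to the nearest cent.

Machine-time cost = 55.3 × 18.9 = $1045.17.
Material cost: 220 × 2440/1000 → $536.80.
Adding setup: 1045.17 + 536.80 + 28 → $1609.97.

$1609.97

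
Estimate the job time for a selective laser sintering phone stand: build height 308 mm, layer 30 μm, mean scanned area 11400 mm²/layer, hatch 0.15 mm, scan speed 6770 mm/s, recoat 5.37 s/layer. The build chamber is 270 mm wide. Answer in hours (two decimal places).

Number of layers: 308 / 0.03 → 10267 (rounded up).
Scan path per layer = 11400 / 0.15, so 76000 mm.
Per-layer scan time = 76000 / 6770 = 11.226 s.
Per-layer time = 11.226 + 5.37, so 16.596 s.
10267 layers × 16.596 s/layer = 170391.132 s, i.e. 47.33 hours.

47.33 hours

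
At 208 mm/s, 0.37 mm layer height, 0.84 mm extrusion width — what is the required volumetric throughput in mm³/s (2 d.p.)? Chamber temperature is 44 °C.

Bead cross-section = 0.37 × 0.84, so 0.3108 mm².
Volumetric flow = 208 × 0.3108 = 64.65 mm³/s.

64.65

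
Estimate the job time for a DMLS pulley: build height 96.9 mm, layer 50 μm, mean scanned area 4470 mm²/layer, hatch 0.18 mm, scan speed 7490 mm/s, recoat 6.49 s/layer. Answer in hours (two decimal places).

5.28 hours

Layers = ⌈96.9/0.05⌉ = 1938.
Scan path per layer: 4470 / 0.18 → 24833.3 mm.
Scan time per layer = 24833.3 / 7490, so 3.3155 s.
Per-layer time = 3.3155 + 6.49, so 9.8055 s.
Build time = 1938 × 9.8055 = 19003.059 s = 5.28 hours.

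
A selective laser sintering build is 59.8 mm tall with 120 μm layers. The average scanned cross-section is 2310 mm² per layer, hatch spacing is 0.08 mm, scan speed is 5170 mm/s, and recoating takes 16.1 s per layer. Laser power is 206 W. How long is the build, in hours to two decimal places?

Layer count = ceil(59.8 / 0.12) = 499.
Scan path per layer = 2310 / 0.08 = 28875 mm.
Per-layer scan time = 28875 / 5170, so 5.5851 s.
Layer cycle = 5.5851 + 16.1, so 21.6851 s.
Total: 499 × 21.6851 s = 10820.8649 s → 3.01 hours.

3.01 hours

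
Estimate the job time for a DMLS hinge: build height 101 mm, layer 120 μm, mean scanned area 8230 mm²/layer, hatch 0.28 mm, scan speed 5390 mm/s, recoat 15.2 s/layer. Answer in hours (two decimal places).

4.83 hours

Number of layers: 101 / 0.12 → 842 (rounded up).
Scan path per layer = 8230 / 0.28, so 29392.9 mm.
Per-layer scan time = 29392.9 / 5390, so 5.4532 s.
Layer cycle = 5.4532 + 15.2, so 20.6532 s.
Total: 842 × 20.6532 s = 17389.9944 s → 4.83 hours.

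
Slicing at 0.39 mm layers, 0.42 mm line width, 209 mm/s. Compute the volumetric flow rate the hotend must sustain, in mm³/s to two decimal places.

34.23

Extrusion cross-section = 0.39 × 0.42 = 0.1638 mm².
Q = v·A = 209 × 0.1638 = 34.23 mm³/s.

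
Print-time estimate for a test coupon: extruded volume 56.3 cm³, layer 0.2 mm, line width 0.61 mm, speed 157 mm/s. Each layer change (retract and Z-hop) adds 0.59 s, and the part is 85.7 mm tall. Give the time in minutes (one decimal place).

Line area = 0.2 × 0.61 = 0.122 mm².
Path length: 56300 mm³ / 0.122 mm² → 461475.4 mm.
Time extruding = 461475.4 / 157, so 2939.3 s.
Layers = ⌈85.7/0.2⌉ = 429.
Z-hop total: 429 × 0.59 → 253.11 s.
Total = 2939.3 + 253.11 = 3192.41 s = 53.2 minutes.

53.2 minutes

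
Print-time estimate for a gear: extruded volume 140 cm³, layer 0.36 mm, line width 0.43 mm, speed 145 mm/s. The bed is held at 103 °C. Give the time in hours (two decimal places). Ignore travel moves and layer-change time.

1.73 hours

Extrusion cross-section = 0.36 × 0.43 = 0.1548 mm².
Path length: 140000 mm³ / 0.1548 mm² → 904392.8 mm.
Print-move time = 904392.8 / 145 = 6237.2 s.
In the requested units: 6237.2 s = 1.73 hours.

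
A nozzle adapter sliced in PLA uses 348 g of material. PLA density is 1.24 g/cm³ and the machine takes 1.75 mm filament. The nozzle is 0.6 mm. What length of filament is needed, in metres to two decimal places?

116.68 m

Extruded volume: 348/1.24 = 280.6452 cm³ (280645.2 mm³).
Cross-section of 1.75 mm filament: π·(1.75/2)² = 2.4053 mm².
L = V/A = 280645.2/2.4053 = 116677.84 mm → 116.68 m.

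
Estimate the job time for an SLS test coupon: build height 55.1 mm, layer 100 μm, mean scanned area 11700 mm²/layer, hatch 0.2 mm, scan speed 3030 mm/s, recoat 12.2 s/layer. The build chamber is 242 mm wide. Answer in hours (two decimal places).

Layer count = ceil(55.1 / 0.1) = 551.
Scan path per layer = 11700 / 0.2, so 58500 mm.
Scan time per layer = 58500 / 3030 = 19.3069 s.
Layer cycle = 19.3069 + 12.2 = 31.5069 s.
551 layers × 31.5069 s/layer = 17360.3019 s, i.e. 4.82 hours.

4.82 hours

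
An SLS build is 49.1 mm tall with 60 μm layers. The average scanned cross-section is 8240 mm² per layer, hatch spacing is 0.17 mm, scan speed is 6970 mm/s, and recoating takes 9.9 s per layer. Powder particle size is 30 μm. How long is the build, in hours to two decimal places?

3.83 hours

Layers = ⌈49.1/0.06⌉ = 819.
Per-layer scan distance = 8240 / 0.17 = 48470.6 mm.
Per-layer scan time = 48470.6 / 6970, so 6.9542 s.
Time per layer = 6.9542 + 9.9 = 16.8542 s.
Build time = 819 × 16.8542 = 13803.5898 s = 3.83 hours.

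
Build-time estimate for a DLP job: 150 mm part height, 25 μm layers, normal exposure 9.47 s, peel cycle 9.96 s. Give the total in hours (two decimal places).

Layer count = ceil(150 / 0.025) = 6000.
Each layer takes = 9.47 + 9.96, so 19.43 s.
Total = 6000 × 19.43 = 116580 s = 32.38 hours.

32.38 hours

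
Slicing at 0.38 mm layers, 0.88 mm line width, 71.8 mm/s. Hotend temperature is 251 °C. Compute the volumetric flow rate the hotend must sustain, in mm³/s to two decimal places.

24.01

Extrusion cross-section = 0.38 × 0.88, so 0.3344 mm².
Q = v·A = 71.8 × 0.3344 = 24.01 mm³/s.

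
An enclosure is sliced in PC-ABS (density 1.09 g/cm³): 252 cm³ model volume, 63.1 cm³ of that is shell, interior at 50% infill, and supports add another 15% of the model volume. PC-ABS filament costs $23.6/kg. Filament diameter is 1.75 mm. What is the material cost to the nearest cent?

Volume inside the shell = 252 − 63.1 = 188.9 cm³.
Deposited infill: 0.50 × 188.9 → 94.45 cm³.
Support = 0.15 × 252, so 37.8 cm³.
Total extruded = 63.1 + 94.45 + 37.8, so 195.35 cm³.
Mass: 195.35 × 1.09 → 212.9315 g.
Cost = 212.9315 g / 1000 × $23.6/kg = $5.03.

$5.03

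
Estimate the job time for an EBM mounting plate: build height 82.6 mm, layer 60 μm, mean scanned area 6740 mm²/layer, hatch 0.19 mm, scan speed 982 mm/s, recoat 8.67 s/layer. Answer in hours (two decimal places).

Number of layers: 82.6 / 0.06 → 1377 (rounded up).
Scan path per layer = 6740 / 0.19 = 35473.7 mm.
Scan time per layer: 35473.7 / 982 → 36.1239 s.
Layer cycle = 36.1239 + 8.67, so 44.7939 s.
1377 layers × 44.7939 s/layer = 61681.2003 s, i.e. 17.13 hours.

17.13 hours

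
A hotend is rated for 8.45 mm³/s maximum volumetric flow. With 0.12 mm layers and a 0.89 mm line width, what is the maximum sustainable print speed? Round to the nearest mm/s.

A = 0.12 × 0.89 = 0.1068 mm².
v_max = Q/A = 8.45/0.1068 = 79.12 mm/s → 79 mm/s.

79 mm/s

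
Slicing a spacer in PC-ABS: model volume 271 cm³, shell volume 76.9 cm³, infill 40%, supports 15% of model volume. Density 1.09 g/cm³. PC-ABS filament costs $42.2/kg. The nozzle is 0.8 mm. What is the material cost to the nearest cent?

Volume inside the shell = 271 − 76.9, so 194.1 cm³.
Infill deposited = 0.40 × 194.1 = 77.64 cm³.
Support = 0.15 × 271, so 40.65 cm³.
Total printed volume = 76.9 + 77.64 + 40.65, so 195.19 cm³.
Mass: 195.19 × 1.09 → 212.7571 g.
Cost = 212.7571 g / 1000 × $42.2/kg = $8.98.

$8.98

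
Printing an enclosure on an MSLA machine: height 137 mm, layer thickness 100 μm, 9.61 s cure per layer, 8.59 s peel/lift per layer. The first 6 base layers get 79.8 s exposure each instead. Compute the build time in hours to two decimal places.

Layers = ⌈137/0.1⌉ = 1370.
Base layers: 6 × (79.8 + 8.59) → 530.34 s.
Normal layers = 1364 × (9.61 + 8.59), so 24824.8 s.
Sum: 530.34 + 24824.8 = 25355.14 s → 7.04 hours.

7.04 hours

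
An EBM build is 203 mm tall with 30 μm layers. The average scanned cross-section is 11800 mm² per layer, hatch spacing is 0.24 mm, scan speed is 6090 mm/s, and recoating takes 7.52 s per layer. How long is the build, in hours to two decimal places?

29.31 hours

Layer count = ceil(203 / 0.03) = 6767.
Scan path per layer: 11800 / 0.24 → 49166.7 mm.
Scan time per layer = 49166.7 / 6090, so 8.0733 s.
Per-layer time = 8.0733 + 7.52 = 15.5933 s.
Total: 6767 × 15.5933 s = 105519.8611 s → 29.31 hours.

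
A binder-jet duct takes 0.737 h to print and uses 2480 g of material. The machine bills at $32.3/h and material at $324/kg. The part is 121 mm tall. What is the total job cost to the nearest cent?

Machine cost = 32.3 × 0.737, so $23.8051.
Material charge: 324 × 2480/1000 → $803.52.
Total = 23.8051 + 803.52 = 827.3251 ≈ $827.33.

$827.33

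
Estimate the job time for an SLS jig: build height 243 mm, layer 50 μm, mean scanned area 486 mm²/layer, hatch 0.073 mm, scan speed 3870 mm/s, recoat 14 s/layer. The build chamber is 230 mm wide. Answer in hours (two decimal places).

21.22 hours

Layers = ⌈243/0.05⌉ = 4860.
Hatch length per layer = 486 / 0.073 = 6657.5 mm.
Per-layer scan time = 6657.5 / 3870, so 1.7203 s.
Layer cycle: 1.7203 + 14 → 15.7203 s.
4860 layers × 15.7203 s/layer = 76400.658 s, i.e. 21.22 hours.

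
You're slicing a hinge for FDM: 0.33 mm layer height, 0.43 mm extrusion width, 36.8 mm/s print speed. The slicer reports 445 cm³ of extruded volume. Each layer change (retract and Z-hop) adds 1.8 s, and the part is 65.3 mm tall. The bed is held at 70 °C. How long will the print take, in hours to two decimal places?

23.77 hours

Line area: 0.33 × 0.43 → 0.1419 mm².
Path length: 445000 mm³ / 0.1419 mm² → 3136011.3 mm.
Time extruding: 3136011.3 / 36.8 → 85217.7 s.
Layers = ⌈65.3/0.33⌉ = 198.
Layer-change overhead = 198 × 1.8, so 356.4 s.
Altogether 85217.7 + 356.4 = 85574.1 s, i.e. 23.77 hours.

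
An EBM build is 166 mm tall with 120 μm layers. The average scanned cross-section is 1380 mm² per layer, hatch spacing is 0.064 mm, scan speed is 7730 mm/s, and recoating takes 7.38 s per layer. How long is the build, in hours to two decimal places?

Layer count = ceil(166 / 0.12) = 1384.
Scan path per layer: 1380 / 0.064 → 21562.5 mm.
Per-layer scan time = 21562.5 / 7730, so 2.7895 s.
Time per layer = 2.7895 + 7.38, so 10.1695 s.
Total: 1384 × 10.1695 s = 14074.588 s → 3.91 hours.

3.91 hours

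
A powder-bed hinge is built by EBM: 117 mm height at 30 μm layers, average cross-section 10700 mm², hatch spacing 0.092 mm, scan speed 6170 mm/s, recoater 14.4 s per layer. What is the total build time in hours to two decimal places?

36.02 hours

Layers = ⌈117/0.03⌉ = 3900.
Hatch length per layer = 10700 / 0.092, so 116304.3 mm.
Scan time per layer = 116304.3 / 6170, so 18.85 s.
Per-layer time = 18.85 + 14.4 = 33.25 s.
3900 layers × 33.25 s/layer = 129675 s, i.e. 36.02 hours.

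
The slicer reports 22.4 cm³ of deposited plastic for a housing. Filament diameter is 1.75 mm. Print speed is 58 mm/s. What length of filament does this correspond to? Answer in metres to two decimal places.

9.31 m

Filament cross-section = π × (1.75/2)² = 2.4053 mm².
Length = 22.4 cm³ / 2.4053 mm² = 22400 / 2.4053 = 9312.77 mm = 9.31 m.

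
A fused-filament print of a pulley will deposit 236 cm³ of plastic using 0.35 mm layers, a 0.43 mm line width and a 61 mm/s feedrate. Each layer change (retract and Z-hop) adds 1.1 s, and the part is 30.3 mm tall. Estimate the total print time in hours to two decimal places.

7.17 hours

Line area = 0.35 × 0.43, so 0.1505 mm².
Path length: 236000 mm³ / 0.1505 mm² → 1568106.3 mm.
Time extruding: 1568106.3 / 61 → 25706.7 s.
Layer count = ceil(30.3 / 0.35) = 87.
Z-hop total = 87 × 1.1 = 95.7 s.
Total = 25706.7 + 95.7 = 25802.4 s = 7.17 hours.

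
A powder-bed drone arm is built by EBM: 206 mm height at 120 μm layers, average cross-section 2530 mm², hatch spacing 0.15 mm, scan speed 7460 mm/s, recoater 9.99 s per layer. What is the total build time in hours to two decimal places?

5.84 hours

Layers = ⌈206/0.12⌉ = 1717.
Per-layer scan distance = 2530 / 0.15 = 16866.7 mm.
Scan time per layer = 16866.7 / 7460, so 2.261 s.
Per-layer time = 2.261 + 9.99 = 12.251 s.
Build time = 1717 × 12.251 = 21034.967 s = 5.84 hours.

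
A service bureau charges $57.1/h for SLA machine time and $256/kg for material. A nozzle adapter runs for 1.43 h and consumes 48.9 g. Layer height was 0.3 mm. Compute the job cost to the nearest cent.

$94.17

Time charge = 57.1 × 1.43 = $81.653.
Feedstock cost = 256 × 48.9/1000, so $12.5184.
Job cost: 81.653 + 12.5184 = 94.1714 ≈ $94.17.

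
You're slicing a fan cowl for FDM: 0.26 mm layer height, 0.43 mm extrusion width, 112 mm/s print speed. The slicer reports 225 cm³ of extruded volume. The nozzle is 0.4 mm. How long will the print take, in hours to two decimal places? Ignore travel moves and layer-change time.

4.99 hours

Line area = 0.26 × 0.43, so 0.1118 mm².
Path length: 225000 mm³ / 0.1118 mm² → 2012522.4 mm.
Extrusion time = 2012522.4 / 112, so 17969 s.
17969 s = 4.99 hours.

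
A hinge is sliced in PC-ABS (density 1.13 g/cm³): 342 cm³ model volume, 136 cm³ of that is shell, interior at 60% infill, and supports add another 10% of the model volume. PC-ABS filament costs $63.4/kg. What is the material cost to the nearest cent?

$21.05

Volume inside the shell = 342 − 136, so 206 cm³.
Infill deposited = 0.60 × 206 = 123.6 cm³.
Support = 0.10 × 342 = 34.2 cm³.
Deposited volume = 136 + 123.6 + 34.2 = 293.8 cm³.
Mass = 293.8 × 1.13, so 331.994 g.
At $63.4/kg: 331.994/1000 × 63.4 = $21.05.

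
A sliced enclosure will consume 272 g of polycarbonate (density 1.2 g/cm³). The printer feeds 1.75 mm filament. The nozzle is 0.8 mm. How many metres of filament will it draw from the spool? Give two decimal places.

94.24 m

Volume = 272 g / 1.2 g·cm⁻³ = 226.6667 cm³ = 226666.7 mm³.
A = π r² = π × 0.875² = 2.4053 mm².
Length = 226666.7 / 2.4053 = 94236.35 mm = 94.24 m.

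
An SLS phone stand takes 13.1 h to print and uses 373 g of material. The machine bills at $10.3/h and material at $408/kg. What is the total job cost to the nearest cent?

$287.11

Machine cost: 10.3 × 13.1 → $134.93.
Material charge = 408 × 373/1000 = $152.184.
Total = 134.93 + 152.184 = 287.114 ≈ $287.11.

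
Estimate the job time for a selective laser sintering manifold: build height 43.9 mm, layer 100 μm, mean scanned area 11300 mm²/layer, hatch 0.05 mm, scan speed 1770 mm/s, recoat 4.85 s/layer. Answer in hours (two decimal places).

Layer count = ceil(43.9 / 0.1) = 439.
Scan path per layer = 11300 / 0.05, so 226000 mm.
Scan time per layer: 226000 / 1770 → 127.6836 s.
Per-layer time = 127.6836 + 4.85, so 132.5336 s.
439 layers × 132.5336 s/layer = 58182.2504 s, i.e. 16.16 hours.

16.16 hours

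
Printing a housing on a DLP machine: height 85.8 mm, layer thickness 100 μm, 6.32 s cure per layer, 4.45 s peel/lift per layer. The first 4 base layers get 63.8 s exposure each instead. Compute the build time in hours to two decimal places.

Number of layers: 85.8 / 0.1 → 858 (rounded up).
Bottom layers: 4 × (63.8 + 4.45) → 273 s.
Regular layers = 854 × (6.32 + 4.45) = 9197.58 s.
Total = 273 + 9197.58 = 9470.58 s = 2.63 hours.

2.63 hours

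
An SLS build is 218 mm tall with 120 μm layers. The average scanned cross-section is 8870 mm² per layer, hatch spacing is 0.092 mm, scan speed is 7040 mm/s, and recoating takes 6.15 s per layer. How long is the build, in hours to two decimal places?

Layers = ⌈218/0.12⌉ = 1817.
Per-layer scan distance = 8870 / 0.092 = 96413 mm.
Per-layer scan time = 96413 / 7040 = 13.695 s.
Layer cycle: 13.695 + 6.15 → 19.845 s.
Total: 1817 × 19.845 s = 36058.365 s → 10.02 hours.

10.02 hours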